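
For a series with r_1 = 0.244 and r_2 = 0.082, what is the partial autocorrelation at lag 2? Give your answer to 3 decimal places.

0.024

φ_{22} = (r_2 − r_1²) / (1 − r_1²)
r_1² = (0.244)² = 0.059536
Numerator = 0.082 − 0.0595 = 0.0225; denominator = 1 − 0.0595 = 0.9405
φ_{22} = 0.0225 / 0.9405 = 0.024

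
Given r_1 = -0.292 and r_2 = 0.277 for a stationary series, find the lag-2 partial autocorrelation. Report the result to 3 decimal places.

φ_{22} = (r_2 − r_1²) / (1 − r_1²)
r_1² = (-0.292)² = 0.085264
Numerator = 0.277 − 0.0853 = 0.1917; denominator = 1 − 0.0853 = 0.9147
φ_{22} = 0.1917 / 0.9147 = 0.210

0.210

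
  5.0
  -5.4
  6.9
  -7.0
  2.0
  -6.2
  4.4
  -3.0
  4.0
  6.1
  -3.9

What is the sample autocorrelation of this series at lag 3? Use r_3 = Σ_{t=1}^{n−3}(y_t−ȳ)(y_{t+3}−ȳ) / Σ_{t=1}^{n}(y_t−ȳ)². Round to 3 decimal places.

Mean ȳ = (5.0 − 5.4 + 6.9 − 7.0 + 2.0 − 6.2 + 4.4 − 3.0 + 4.0 + 6.1 − 3.9)/11 = 0.2636
Numerator Σ_{t=1}^{8}(y_t−ȳ)(y_{t+3}−ȳ) = -109.2649
Denominator Σ(y_t−ȳ)² = 289.2255
r_3 = -109.2649 / 289.2255 = -0.378

-0.378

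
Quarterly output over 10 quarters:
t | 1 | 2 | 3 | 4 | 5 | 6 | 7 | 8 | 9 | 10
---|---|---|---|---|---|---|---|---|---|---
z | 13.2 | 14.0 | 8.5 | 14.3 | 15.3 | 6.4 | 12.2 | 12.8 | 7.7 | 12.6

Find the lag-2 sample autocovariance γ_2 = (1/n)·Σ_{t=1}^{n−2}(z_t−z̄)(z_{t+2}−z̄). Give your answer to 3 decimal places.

-2.916

Mean z̄ = (13.2 + 14.0 + 8.5 + 14.3 + 15.3 + 6.4 + 12.2 + 12.8 + 7.7 + 12.6)/10 = 11.7000
Σ_{t=1}^{8}(z_t−z̄)(z_{t+2}−z̄) = -29.1600
γ_2 = -29.1600 / 10 = -2.916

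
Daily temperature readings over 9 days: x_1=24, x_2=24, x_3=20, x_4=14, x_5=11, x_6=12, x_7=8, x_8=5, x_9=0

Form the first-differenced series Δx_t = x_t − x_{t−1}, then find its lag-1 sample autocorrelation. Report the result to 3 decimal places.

-0.100

First differences Δx: 0, -4, -6, -3, 1, -4, -3, -5
Mean of differences = -3.0000
Numerator Σ(Δx_t−Δx̄)(Δx_{t+1}−Δx̄) = -4.0000
Denominator Σ(Δx_t−Δx̄)² = 40.0000
r_1(Δx) = -4.0000 / 40.0000 = -0.100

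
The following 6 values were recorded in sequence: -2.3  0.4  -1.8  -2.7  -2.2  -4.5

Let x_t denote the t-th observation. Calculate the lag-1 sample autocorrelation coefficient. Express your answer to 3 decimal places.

Mean x̄ = (-2.3 + 0.4 − 1.8 − 2.7 − 2.2 − 4.5)/6 = -2.1833
Deviations from mean: -0.1167, 2.5833, 0.3833, -0.5167, -0.0167, -2.3167
Numerator Σ_{t=1}^{5}(x_t−x̄)(x_{t+1}−x̄) = 0.5381
Denominator Σ(x_t−x̄)² = 12.4683
r_1 = 0.5381 / 12.4683 = 0.043

0.043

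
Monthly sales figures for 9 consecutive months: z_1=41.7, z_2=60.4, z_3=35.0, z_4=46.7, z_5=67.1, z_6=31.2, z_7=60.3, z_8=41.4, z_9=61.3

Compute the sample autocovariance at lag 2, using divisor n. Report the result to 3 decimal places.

38.227

Mean z̄ = (41.7 + 60.4 + 35.0 + 46.7 + 67.1 + 31.2 + 60.3 + 41.4 + 61.3)/9 = 49.4556
Σ_{t=1}^{7}(z_t−z̄)(z_{t+2}−z̄) = 344.0460
γ_2 = 344.0460 / 9 = 38.227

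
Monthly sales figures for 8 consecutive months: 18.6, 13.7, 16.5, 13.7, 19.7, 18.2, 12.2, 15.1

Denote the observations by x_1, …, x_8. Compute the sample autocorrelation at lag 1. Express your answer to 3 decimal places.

Mean x̄ = (18.6 + 13.7 + 16.5 + 13.7 + 19.7 + 18.2 + 12.2 + 15.1)/8 = 15.9625
Deviations from mean: 2.6375, -2.2625, 0.5375, -2.2625, 3.7375, 2.2375, -3.7625, -0.8625
Σ(x_t−x̄)(x_{t+1}−x̄) = (-5.9673) + (-1.2161) + (-1.2161) + (-8.4561) + (8.3627) + (-8.4186) + (3.2452) = -13.6664
Denominator Σ(x_t−x̄)² = 51.3588
r_1 = -13.6664 / 51.3588 = -0.266

-0.266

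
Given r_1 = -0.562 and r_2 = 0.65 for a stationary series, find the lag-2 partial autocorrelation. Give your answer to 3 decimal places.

0.488

φ_{22} = (r_2 − r_1²) / (1 − r_1²)
r_1² = (-0.562)² = 0.315844
Numerator = 0.65 − 0.3158 = 0.3342; denominator = 1 − 0.3158 = 0.6842
φ_{22} = 0.3342 / 0.6842 = 0.488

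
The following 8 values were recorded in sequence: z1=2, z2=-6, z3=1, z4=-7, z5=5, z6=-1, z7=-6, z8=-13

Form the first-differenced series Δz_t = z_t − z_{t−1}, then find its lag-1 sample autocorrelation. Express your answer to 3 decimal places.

First differences Δz: -8, 7, -8, 12, -6, -5, -7
Mean of differences = -2.1429
Numerator Σ(Δz_t−Δz̄)(Δz_{t+1}−Δz̄) = -219.5918
Denominator Σ(Δz_t−Δz̄)² = 398.8571
r_1(Δz) = -219.5918 / 398.8571 = -0.551

-0.551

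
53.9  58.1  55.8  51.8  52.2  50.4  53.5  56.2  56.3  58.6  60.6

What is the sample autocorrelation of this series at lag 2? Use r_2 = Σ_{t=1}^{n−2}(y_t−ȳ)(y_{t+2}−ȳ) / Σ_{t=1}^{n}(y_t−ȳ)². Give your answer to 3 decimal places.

Mean ȳ = (53.9 + 58.1 + 55.8 + 51.8 + 52.2 + 50.4 + 53.5 + 56.2 + 56.3 + 58.6 + 60.6)/11 = 55.2182
Numerator Σ_{t=1}^{9}(y_t−ȳ)(y_{t+2}−ȳ) = 11.8348
Denominator Σ(y_t−ȳ)² = 99.8764
r_2 = 11.8348 / 99.8764 = 0.118

0.118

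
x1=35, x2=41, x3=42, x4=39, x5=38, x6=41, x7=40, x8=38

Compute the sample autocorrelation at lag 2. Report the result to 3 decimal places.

-0.539

Mean x̄ = (35 + 41 + 42 + 39 + 38 + 41 + 40 + 38)/8 = 39.2500
Deviations from mean: -4.2500, 1.7500, 2.7500, -0.2500, -1.2500, 1.7500, 0.7500, -1.2500
Σ(x_t−x̄)(x_{t+2}−x̄) = (-11.6875) + (-0.4375) + (-3.4375) + (-0.4375) + (-0.9375) + (-2.1875) = -19.1250
Denominator Σ(x_t−x̄)² = 35.5000
r_2 = -19.1250 / 35.5000 = -0.539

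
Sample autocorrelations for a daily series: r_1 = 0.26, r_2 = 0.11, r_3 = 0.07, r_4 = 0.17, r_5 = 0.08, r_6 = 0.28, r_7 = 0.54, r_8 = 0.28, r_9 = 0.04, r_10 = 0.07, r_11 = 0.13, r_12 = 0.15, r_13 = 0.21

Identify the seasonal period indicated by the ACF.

7

The largest autocorrelation is r_7 = 0.54; the remaining lags stay at or below 0.28. The elevated value at lag 1 (0.26), dropping to 0.11 at lag 2, reflects decaying short-term dependence rather than seasonality.
The dominant spike at lag 7 indicates a seasonal period of 7.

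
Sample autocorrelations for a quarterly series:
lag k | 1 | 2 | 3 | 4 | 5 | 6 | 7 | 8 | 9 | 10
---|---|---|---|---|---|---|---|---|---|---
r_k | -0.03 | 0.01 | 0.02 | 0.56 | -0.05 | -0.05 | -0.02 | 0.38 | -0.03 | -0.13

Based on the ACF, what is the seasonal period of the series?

The largest autocorrelation is r_4 = 0.56, with a weaker echo at lag 8 (0.38); the remaining lags stay at or below 0.02.
The dominant spike at lag 4 indicates a seasonal period of 4.

4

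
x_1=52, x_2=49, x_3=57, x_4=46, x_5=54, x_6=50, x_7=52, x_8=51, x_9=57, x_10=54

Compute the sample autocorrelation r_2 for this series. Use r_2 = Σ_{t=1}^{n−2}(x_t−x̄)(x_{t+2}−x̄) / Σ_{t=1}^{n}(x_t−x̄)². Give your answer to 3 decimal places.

0.375

Mean x̄ = (52 + 49 + 57 + 46 + 54 + 50 + 52 + 51 + 57 + 54)/10 = 52.2000
Numerator Σ_{t=1}^{8}(x_t−x̄)(x_{t+2}−x̄) = 40.3200
Denominator Σ(x_t−x̄)² = 107.6000
r_2 = 40.3200 / 107.6000 = 0.375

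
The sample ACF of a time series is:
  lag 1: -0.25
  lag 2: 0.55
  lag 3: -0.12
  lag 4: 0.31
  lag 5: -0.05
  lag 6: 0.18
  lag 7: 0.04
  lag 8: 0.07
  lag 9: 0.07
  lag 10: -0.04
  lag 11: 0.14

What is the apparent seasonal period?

2

The largest autocorrelation is r_2 = 0.55, with weaker echoes at lags 4 (0.31) and 6 (0.18); the remaining lags stay at or below 0.14.
The dominant spike at lag 2 indicates a seasonal period of 2.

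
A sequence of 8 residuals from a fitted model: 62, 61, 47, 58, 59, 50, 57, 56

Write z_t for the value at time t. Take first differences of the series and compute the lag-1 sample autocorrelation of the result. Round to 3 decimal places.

First differences Δz: -1, -14, 11, 1, -9, 7, -1
Mean of differences = -0.8571
Numerator Σ(Δz_t−Δz̄)(Δz_{t+1}−Δz̄) = -212.1633
Denominator Σ(Δz_t−Δz̄)² = 444.8571
r_1(Δz) = -212.1633 / 444.8571 = -0.477

-0.477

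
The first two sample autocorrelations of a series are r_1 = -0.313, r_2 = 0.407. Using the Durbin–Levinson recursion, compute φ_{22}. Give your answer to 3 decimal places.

φ_{22} = (r_2 − r_1²) / (1 − r_1²)
r_1² = (-0.313)² = 0.097969
Numerator = 0.407 − 0.0980 = 0.3090; denominator = 1 − 0.0980 = 0.9020
φ_{22} = 0.3090 / 0.9020 = 0.343

0.343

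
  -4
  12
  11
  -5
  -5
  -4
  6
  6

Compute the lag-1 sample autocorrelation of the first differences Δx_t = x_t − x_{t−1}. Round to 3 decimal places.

First differences Δx: 16, -1, -16, 0, 1, 10, 0
Mean of differences = 1.4286
Numerator Σ(Δx_t−Δx̄)(Δx_{t+1}−Δx̄) = 16.5306
Denominator Σ(Δx_t−Δx̄)² = 599.7143
r_1(Δx) = 16.5306 / 599.7143 = 0.028

0.028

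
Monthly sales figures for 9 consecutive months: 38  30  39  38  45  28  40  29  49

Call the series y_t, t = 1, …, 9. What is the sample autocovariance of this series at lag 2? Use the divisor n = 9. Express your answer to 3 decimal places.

Mean ȳ = (38 + 30 + 39 + 38 + 45 + 28 + 40 + 29 + 49)/9 = 37.3333
Σ_{t=1}^{7}(y_t−ȳ)(y_{t+2}−ȳ) = 132.1111
γ_2 = 132.1111 / 9 = 14.679

14.679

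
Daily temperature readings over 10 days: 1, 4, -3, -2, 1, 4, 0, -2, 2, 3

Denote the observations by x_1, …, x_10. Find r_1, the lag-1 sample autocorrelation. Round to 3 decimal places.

Mean x̄ = (1 + 4 − 3 − 2 + 1 + 4 + 0 − 2 + 2 + 3)/10 = 0.8000
Numerator Σ_{t=1}^{9}(x_t−x̄)(x_{t+1}−x̄) = -1.8400
Denominator Σ(x_t−x̄)² = 57.6000
r_1 = -1.8400 / 57.6000 = -0.032

-0.032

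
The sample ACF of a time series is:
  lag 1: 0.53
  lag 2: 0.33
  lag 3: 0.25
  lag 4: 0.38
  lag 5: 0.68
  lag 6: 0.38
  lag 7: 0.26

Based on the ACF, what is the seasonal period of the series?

5

The largest autocorrelation is r_5 = 0.68; the remaining lags stay at or below 0.53. The elevated value at lag 1 (0.53), dropping to 0.33 at lag 2, reflects decaying short-term dependence rather than seasonality.
The dominant spike at lag 5 indicates a seasonal period of 5.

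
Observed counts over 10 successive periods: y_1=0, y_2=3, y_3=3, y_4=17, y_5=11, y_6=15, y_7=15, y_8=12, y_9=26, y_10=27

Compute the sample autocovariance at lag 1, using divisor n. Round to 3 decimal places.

Mean ȳ = (0 + 3 + 3 + 17 + 11 + 15 + 15 + 12 + 26 + 27)/10 = 12.9000
Σ_{t=1}^{9}(y_t−ȳ)(y_{t+1}−ȳ) = 348.7900
γ_1 = 348.7900 / 10 = 34.879

34.879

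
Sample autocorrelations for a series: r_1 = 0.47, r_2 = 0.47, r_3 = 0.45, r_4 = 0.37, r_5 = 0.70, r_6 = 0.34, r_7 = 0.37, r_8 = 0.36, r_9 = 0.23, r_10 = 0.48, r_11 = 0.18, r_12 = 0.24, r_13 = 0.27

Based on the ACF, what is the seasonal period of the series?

5

The largest autocorrelation is r_5 = 0.70, with a weaker echo at lag 10 (0.48); the remaining lags stay at or below 0.47.
The dominant spike at lag 5 indicates a seasonal period of 5.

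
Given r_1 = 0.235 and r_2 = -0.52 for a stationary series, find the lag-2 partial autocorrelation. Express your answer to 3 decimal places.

-0.609

φ_{22} = (r_2 − r_1²) / (1 − r_1²)
r_1² = (0.235)² = 0.055225
Numerator = -0.52 − 0.0552 = -0.5752; denominator = 1 − 0.0552 = 0.9448
φ_{22} = -0.5752 / 0.9448 = -0.609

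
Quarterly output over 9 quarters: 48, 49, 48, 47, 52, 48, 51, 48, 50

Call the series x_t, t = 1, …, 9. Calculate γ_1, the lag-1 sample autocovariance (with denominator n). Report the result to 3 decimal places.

-1.333

Mean x̄ = (48 + 49 + 48 + 47 + 52 + 48 + 51 + 48 + 50)/9 = 49.0000
Σ_{t=1}^{8}(x_t−x̄)(x_{t+1}−x̄) = -12.0000
γ_1 = -12.0000 / 9 = -1.333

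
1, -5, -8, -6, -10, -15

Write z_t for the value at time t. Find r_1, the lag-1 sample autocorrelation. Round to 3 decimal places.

0.237

Mean z̄ = (1 − 5 − 8 − 6 − 10 − 15)/6 = -7.1667
Deviations from mean: 8.1667, 2.1667, -0.8333, 1.1667, -2.8333, -7.8333
Numerator Σ_{t=1}^{5}(z_t−z̄)(z_{t+1}−z̄) = 33.8056
Denominator Σ(z_t−z̄)² = 142.8333
r_1 = 33.8056 / 142.8333 = 0.237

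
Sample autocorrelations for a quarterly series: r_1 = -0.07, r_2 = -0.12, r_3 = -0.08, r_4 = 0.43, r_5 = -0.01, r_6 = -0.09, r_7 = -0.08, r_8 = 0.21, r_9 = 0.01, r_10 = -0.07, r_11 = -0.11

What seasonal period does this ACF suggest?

The largest autocorrelation is r_4 = 0.43, with a weaker echo at lag 8 (0.21); the remaining lags stay at or below 0.01.
The dominant spike at lag 4 indicates a seasonal period of 4.

4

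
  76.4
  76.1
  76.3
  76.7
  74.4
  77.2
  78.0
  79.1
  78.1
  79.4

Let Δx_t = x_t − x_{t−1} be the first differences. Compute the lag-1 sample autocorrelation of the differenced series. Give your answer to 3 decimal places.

-0.436

First differences Δx: -0.3, 0.2, 0.4, -2.3, 2.8, 0.8, 1.1, -1.0, 1.3
Mean of differences = 0.3333
Numerator Σ(Δx_t−Δx̄)(Δx_{t+1}−Δx̄) = -7.3978
Denominator Σ(Δx_t−Δx̄)² = 16.9600
r_1(Δx) = -7.3978 / 16.9600 = -0.436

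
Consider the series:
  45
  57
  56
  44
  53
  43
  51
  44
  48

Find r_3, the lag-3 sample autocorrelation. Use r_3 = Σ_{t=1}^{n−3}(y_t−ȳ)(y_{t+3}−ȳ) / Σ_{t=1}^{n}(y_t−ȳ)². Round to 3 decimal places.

Mean ȳ = (45 + 57 + 56 + 44 + 53 + 43 + 51 + 44 + 48)/9 = 49.0000
Numerator Σ_{t=1}^{6}(y_t−ȳ)(y_{t+3}−ȳ) = -14.0000
Denominator Σ(y_t−ȳ)² = 236.0000
r_3 = -14.0000 / 236.0000 = -0.059

-0.059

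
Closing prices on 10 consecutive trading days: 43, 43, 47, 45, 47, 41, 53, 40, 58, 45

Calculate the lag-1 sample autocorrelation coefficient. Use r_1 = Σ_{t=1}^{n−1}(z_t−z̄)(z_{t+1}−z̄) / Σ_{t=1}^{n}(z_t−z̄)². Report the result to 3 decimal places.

-0.592

Mean z̄ = (43 + 43 + 47 + 45 + 47 + 41 + 53 + 40 + 58 + 45)/10 = 46.2000
Numerator Σ_{t=1}^{9}(z_t−z̄)(z_{t+1}−z̄) = -163.2400
Denominator Σ(z_t−z̄)² = 275.6000
r_1 = -163.2400 / 275.6000 = -0.592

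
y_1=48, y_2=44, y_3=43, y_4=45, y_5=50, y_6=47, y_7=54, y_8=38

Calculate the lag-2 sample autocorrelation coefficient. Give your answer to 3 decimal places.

0.042

Mean ȳ = (48 + 44 + 43 + 45 + 50 + 47 + 54 + 38)/8 = 46.1250
Deviations from mean: 1.8750, -2.1250, -3.1250, -1.1250, 3.8750, 0.8750, 7.8750, -8.1250
Σ(y_t−ȳ)(y_{t+2}−ȳ) = (-5.8594) + (2.3906) + (-12.1094) + (-0.9844) + (30.5156) + (-7.1094) = 6.8438
Denominator Σ(y_t−ȳ)² = 162.8750
r_2 = 6.8438 / 162.8750 = 0.042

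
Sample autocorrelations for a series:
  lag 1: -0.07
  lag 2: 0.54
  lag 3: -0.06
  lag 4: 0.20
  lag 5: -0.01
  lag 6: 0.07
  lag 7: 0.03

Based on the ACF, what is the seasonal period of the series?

The largest autocorrelation is r_2 = 0.54, with a weaker echo at lag 4 (0.20); the remaining lags stay at or below 0.07.
The dominant spike at lag 2 indicates a seasonal period of 2.

2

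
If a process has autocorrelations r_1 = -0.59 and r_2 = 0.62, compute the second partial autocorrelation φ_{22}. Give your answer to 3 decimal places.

0.417

φ_{22} = (r_2 − r_1²) / (1 − r_1²)
r_1² = (-0.59)² = 0.3481
Numerator = 0.62 − 0.3481 = 0.2719; denominator = 1 − 0.3481 = 0.6519
φ_{22} = 0.2719 / 0.6519 = 0.417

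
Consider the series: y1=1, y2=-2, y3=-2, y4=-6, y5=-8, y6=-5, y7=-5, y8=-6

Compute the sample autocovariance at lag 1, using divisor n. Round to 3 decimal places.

Mean ȳ = (1 − 2 − 2 − 6 − 8 − 5 − 5 − 6)/8 = -4.1250
Deviations: 5.1250, 2.1250, 2.1250, -1.8750, -3.8750, -0.8750, -0.8750, -1.8750
Σ_{t=1}^{7}(y_t−ȳ)(y_{t+1}−ȳ) = 24.4844
γ_1 = 24.4844 / 8 = 3.061

3.061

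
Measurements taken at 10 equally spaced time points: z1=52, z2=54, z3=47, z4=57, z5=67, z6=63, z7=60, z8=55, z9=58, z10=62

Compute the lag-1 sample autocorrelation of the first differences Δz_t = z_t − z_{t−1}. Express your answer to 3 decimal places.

First differences Δz: 2, -7, 10, 10, -4, -3, -5, 3, 4
Mean of differences = 1.1111
Numerator Σ(Δz_t−Δz̄)(Δz_{t+1}−Δz̄) = -5.6790
Denominator Σ(Δz_t−Δz̄)² = 316.8889
r_1(Δz) = -5.6790 / 316.8889 = -0.018

-0.018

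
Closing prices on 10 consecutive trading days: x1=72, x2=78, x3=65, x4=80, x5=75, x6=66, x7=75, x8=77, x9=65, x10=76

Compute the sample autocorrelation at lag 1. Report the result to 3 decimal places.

Mean x̄ = (72 + 78 + 65 + 80 + 75 + 66 + 75 + 77 + 65 + 76)/10 = 72.9000
Numerator Σ_{t=1}^{9}(x_t−x̄)(x_{t+1}−x̄) = -163.3100
Denominator Σ(x_t−x̄)² = 284.9000
r_1 = -163.3100 / 284.9000 = -0.573

-0.573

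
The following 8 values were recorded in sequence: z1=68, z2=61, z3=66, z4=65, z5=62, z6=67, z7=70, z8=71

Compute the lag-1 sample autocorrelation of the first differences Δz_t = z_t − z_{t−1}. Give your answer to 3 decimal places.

First differences Δz: -7, 5, -1, -3, 5, 3, 1
Mean of differences = 0.4286
Numerator Σ(Δz_t−Δz̄)(Δz_{t+1}−Δz̄) = -38.0408
Denominator Σ(Δz_t−Δz̄)² = 117.7143
r_1(Δz) = -38.0408 / 117.7143 = -0.323

-0.323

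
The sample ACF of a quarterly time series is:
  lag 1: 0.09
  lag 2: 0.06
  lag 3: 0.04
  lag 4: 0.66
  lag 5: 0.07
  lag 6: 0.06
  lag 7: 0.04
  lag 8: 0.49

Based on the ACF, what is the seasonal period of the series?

4

The largest autocorrelation is r_4 = 0.66, with a weaker echo at lag 8 (0.49); the remaining lags stay at or below 0.09.
The dominant spike at lag 4 indicates a seasonal period of 4.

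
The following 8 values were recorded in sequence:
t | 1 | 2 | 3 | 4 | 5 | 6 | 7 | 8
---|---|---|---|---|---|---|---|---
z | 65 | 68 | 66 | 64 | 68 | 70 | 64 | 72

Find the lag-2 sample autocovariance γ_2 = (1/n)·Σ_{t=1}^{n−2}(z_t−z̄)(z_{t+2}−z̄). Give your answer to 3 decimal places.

0.121

Mean z̄ = (65 + 68 + 66 + 64 + 68 + 70 + 64 + 72)/8 = 67.1250
Σ_{t=1}^{6}(z_t−z̄)(z_{t+2}−z̄) = 0.9688
γ_2 = 0.9688 / 8 = 0.121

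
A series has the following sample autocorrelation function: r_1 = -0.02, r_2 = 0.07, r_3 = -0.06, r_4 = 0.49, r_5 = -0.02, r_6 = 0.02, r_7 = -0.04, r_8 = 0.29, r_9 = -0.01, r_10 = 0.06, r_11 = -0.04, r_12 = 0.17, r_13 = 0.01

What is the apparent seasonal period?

The largest autocorrelation is r_4 = 0.49, with weaker echoes at lags 8 (0.29) and 12 (0.17); the remaining lags stay at or below 0.07.
The dominant spike at lag 4 indicates a seasonal period of 4.

4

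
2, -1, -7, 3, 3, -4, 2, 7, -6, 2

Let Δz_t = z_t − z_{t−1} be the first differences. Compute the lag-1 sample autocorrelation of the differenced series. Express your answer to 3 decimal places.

First differences Δz: -3, -6, 10, 0, -7, 6, 5, -13, 8
Mean of differences = 0.0000
Numerator Σ(Δz_t−Δz̄)(Δz_{t+1}−Δz̄) = -223.0000
Denominator Σ(Δz_t−Δz̄)² = 488.0000
r_1(Δz) = -223.0000 / 488.0000 = -0.457

-0.457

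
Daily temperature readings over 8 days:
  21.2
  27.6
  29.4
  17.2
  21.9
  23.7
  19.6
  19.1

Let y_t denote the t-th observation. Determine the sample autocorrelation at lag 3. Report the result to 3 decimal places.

0.234

Mean ȳ = (21.2 + 27.6 + 29.4 + 17.2 + 21.9 + 23.7 + 19.6 + 19.1)/8 = 22.4625
Deviations from mean: -1.2625, 5.1375, 6.9375, -5.2625, -0.5625, 1.2375, -2.8625, -3.3625
Numerator Σ_{t=1}^{5}(y_t−ȳ)(y_{t+3}−ȳ) = 29.2945
Denominator Σ(y_t−ȳ)² = 125.1588
r_3 = 29.2945 / 125.1588 = 0.234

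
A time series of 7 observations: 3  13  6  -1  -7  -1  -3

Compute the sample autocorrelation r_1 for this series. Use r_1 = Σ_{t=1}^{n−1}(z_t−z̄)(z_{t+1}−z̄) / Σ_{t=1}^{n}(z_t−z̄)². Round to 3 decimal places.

0.430

Mean z̄ = (3 + 13 + 6 − 1 − 7 − 1 − 3)/7 = 1.4286
Deviations from mean: 1.5714, 11.5714, 4.5714, -2.4286, -8.4286, -2.4286, -4.4286
Numerator Σ_{t=1}^{6}(z_t−z̄)(z_{t+1}−z̄) = 111.6735
Denominator Σ(z_t−z̄)² = 259.7143
r_1 = 111.6735 / 259.7143 = 0.430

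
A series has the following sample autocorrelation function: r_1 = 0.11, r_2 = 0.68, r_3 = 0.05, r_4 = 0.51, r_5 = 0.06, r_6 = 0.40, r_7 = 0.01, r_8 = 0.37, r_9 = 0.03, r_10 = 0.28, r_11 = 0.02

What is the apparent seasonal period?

2

The largest autocorrelation is r_2 = 0.68, with weaker echoes at lags 4 (0.51), 6 (0.40), 8 (0.37) and 10 (0.28); the remaining lags stay at or below 0.11.
The dominant spike at lag 2 indicates a seasonal period of 2.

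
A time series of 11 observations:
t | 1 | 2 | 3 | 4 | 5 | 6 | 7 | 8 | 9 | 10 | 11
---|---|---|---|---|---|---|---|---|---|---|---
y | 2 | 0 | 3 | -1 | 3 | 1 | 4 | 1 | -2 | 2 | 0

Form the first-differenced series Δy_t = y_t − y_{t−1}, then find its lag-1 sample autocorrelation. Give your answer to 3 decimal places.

-0.708

First differences Δy: -2, 3, -4, 4, -2, 3, -3, -3, 4, -2
Mean of differences = -0.2000
Numerator Σ(Δy_t−Δȳ)(Δy_{t+1}−Δȳ) = -67.6400
Denominator Σ(Δy_t−Δȳ)² = 95.6000
r_1(Δy) = -67.6400 / 95.6000 = -0.708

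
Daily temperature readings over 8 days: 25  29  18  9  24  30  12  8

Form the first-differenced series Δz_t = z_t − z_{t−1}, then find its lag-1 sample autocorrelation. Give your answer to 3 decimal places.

-0.094

First differences Δz: 4, -11, -9, 15, 6, -18, -4
Mean of differences = -2.4286
Numerator Σ(Δz_t−Δz̄)(Δz_{t+1}−Δz̄) = -73.1837
Denominator Σ(Δz_t−Δz̄)² = 777.7143
r_1(Δz) = -73.1837 / 777.7143 = -0.094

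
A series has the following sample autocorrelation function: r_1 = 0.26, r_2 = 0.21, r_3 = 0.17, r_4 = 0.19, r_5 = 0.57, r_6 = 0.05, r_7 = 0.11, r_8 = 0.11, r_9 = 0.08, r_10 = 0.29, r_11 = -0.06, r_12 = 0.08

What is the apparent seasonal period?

The largest autocorrelation is r_5 = 0.57, with a weaker echo at lag 10 (0.29); the remaining lags stay at or below 0.26. The elevated value at lag 1 (0.26), dropping to 0.21 at lag 2, reflects decaying short-term dependence rather than seasonality.
The dominant spike at lag 5 indicates a seasonal period of 5.

5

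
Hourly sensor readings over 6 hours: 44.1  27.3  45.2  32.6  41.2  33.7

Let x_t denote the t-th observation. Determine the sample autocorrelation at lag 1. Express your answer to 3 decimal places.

-0.836

Mean x̄ = (44.1 + 27.3 + 45.2 + 32.6 + 41.2 + 33.7)/6 = 37.3500
Σ(x_t−x̄)(x_{t+1}−x̄) = (-67.8375) + (-78.8925) + (-37.2875) + (-18.2875) + (-14.0525) = -216.3575
Denominator Σ(x_t−x̄)² = 258.8950
r_1 = -216.3575 / 258.8950 = -0.836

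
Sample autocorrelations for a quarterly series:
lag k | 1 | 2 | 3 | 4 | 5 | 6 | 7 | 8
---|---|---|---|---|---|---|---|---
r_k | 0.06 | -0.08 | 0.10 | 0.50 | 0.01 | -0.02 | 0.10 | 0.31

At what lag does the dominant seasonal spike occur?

4

The largest autocorrelation is r_4 = 0.50, with a weaker echo at lag 8 (0.31); the remaining lags stay at or below 0.10.
The dominant spike at lag 4 indicates a seasonal period of 4.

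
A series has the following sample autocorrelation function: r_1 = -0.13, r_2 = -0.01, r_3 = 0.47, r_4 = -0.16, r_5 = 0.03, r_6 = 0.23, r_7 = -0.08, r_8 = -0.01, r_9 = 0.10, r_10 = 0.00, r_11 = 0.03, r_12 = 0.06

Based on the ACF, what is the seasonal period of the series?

3

The largest autocorrelation is r_3 = 0.47, with a weaker echo at lag 6 (0.23); the remaining lags stay at or below 0.10.
The dominant spike at lag 3 indicates a seasonal period of 3.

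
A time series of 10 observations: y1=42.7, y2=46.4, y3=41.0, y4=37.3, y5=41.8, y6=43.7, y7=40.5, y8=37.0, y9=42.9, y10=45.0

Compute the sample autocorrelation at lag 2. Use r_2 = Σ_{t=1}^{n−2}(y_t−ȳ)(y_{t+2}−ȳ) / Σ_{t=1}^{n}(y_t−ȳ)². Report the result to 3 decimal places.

-0.673

Mean ȳ = (42.7 + 46.4 + 41.0 + 37.3 + 41.8 + 43.7 + 40.5 + 37.0 + 42.9 + 45.0)/10 = 41.8300
Numerator Σ_{t=1}^{8}(y_t−ȳ)(y_{t+2}−ȳ) = -55.5968
Denominator Σ(y_t−ȳ)² = 82.6410
r_2 = -55.5968 / 82.6410 = -0.673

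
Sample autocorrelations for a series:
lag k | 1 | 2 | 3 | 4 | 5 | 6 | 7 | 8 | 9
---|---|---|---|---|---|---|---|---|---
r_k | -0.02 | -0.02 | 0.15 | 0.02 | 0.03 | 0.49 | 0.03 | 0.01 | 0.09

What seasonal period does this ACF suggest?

The largest autocorrelation is r_6 = 0.49; the remaining lags stay at or below 0.15.
The dominant spike at lag 6 indicates a seasonal period of 6.

6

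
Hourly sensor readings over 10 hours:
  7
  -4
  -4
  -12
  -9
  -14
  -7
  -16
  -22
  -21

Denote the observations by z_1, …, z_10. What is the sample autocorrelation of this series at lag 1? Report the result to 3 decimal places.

Mean z̄ = (7 − 4 − 4 − 12 − 9 − 14 − 7 − 16 − 22 − 21)/10 = -10.2000
Numerator Σ_{t=1}^{9}(z_t−z̄)(z_{t+1}−z̄) = 292.3600
Denominator Σ(z_t−z̄)² = 691.6000
r_1 = 292.3600 / 691.6000 = 0.423

0.423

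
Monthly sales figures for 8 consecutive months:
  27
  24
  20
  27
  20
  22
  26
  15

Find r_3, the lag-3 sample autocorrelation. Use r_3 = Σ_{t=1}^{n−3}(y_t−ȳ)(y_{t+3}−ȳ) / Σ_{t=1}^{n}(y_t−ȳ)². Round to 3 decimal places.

Mean ȳ = (27 + 24 + 20 + 27 + 20 + 22 + 26 + 15)/8 = 22.6250
Σ(y_t−ȳ)(y_{t+3}−ȳ) = (19.1406) + (-3.6094) + (1.6406) + (14.7656) + (20.0156) = 51.9531
Denominator Σ(y_t−ȳ)² = 123.8750
r_3 = 51.9531 / 123.8750 = 0.419

0.419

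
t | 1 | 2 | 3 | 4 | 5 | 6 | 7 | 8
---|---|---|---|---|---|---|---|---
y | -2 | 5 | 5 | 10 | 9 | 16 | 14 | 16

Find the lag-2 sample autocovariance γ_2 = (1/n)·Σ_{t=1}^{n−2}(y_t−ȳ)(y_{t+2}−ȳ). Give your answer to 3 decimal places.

Mean ȳ = (-2 + 5 + 5 + 10 + 9 + 16 + 14 + 16)/8 = 9.1250
Σ_{t=1}^{6}(y_t−ȳ)(y_{t+2}−ȳ) = 95.4688
γ_2 = 95.4688 / 8 = 11.934

11.934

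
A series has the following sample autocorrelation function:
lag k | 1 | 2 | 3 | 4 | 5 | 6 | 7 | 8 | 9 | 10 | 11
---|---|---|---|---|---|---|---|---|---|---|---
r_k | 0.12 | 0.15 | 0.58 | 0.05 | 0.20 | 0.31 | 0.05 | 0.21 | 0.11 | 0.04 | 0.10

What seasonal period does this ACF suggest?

3

The largest autocorrelation is r_3 = 0.58, with a weaker echo at lag 6 (0.31); the remaining lags stay at or below 0.21.
The dominant spike at lag 3 indicates a seasonal period of 3.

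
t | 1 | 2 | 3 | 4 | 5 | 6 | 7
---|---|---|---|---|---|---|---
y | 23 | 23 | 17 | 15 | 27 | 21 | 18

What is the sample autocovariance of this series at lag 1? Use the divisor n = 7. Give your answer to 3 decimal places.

-2.434

Mean ȳ = (23 + 23 + 17 + 15 + 27 + 21 + 18)/7 = 20.5714
Σ_{t=1}^{6}(y_t−ȳ)(y_{t+1}−ȳ) = -17.0408
γ_1 = -17.0408 / 7 = -2.434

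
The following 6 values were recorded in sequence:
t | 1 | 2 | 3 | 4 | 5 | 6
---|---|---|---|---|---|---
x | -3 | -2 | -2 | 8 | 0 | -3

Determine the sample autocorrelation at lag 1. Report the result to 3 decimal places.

Mean x̄ = (-3 − 2 − 2 + 8 + 0 − 3)/6 = -0.3333
Deviations from mean: -2.6667, -1.6667, -1.6667, 8.3333, 0.3333, -2.6667
Numerator Σ_{t=1}^{5}(x_t−x̄)(x_{t+1}−x̄) = -4.7778
Denominator Σ(x_t−x̄)² = 89.3333
r_1 = -4.7778 / 89.3333 = -0.053

-0.053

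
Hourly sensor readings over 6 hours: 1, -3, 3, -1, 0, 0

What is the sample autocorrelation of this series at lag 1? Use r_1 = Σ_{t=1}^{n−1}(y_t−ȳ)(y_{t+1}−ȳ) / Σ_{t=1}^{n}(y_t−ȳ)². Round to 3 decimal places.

Mean ȳ = (1 − 3 + 3 − 1 + 0 + 0)/6 = 0.0000
Numerator Σ_{t=1}^{5}(y_t−ȳ)(y_{t+1}−ȳ) = -15.0000
Denominator Σ(y_t−ȳ)² = 20.0000
r_1 = -15.0000 / 20.0000 = -0.750

-0.750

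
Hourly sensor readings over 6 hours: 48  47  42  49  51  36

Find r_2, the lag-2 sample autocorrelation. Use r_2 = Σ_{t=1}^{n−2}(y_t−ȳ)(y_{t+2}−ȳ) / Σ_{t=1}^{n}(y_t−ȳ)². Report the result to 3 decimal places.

-0.365

Mean ȳ = (48 + 47 + 42 + 49 + 51 + 36)/6 = 45.5000
Deviations from mean: 2.5000, 1.5000, -3.5000, 3.5000, 5.5000, -9.5000
Numerator Σ_{t=1}^{4}(y_t−ȳ)(y_{t+2}−ȳ) = -56.0000
Denominator Σ(y_t−ȳ)² = 153.5000
r_2 = -56.0000 / 153.5000 = -0.365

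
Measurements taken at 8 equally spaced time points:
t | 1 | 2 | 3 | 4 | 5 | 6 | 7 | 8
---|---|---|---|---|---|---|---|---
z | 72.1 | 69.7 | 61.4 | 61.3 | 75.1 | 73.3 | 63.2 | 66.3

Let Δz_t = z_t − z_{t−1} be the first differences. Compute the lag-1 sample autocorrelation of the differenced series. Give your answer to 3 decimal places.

-0.066

First differences Δz: -2.4, -8.3, -0.1, 13.8, -1.8, -10.1, 3.1
Mean of differences = -0.8286
Numerator Σ(Δz_t−Δz̄)(Δz_{t+1}−Δz̄) = -24.6722
Denominator Σ(Δz_t−Δz̄)² = 375.1543
r_1(Δz) = -24.6722 / 375.1543 = -0.066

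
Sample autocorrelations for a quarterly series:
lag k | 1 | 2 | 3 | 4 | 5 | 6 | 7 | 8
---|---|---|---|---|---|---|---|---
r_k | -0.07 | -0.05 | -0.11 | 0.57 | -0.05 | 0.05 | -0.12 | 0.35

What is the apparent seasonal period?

The largest autocorrelation is r_4 = 0.57, with a weaker echo at lag 8 (0.35); the remaining lags stay at or below 0.05.
The dominant spike at lag 4 indicates a seasonal period of 4.

4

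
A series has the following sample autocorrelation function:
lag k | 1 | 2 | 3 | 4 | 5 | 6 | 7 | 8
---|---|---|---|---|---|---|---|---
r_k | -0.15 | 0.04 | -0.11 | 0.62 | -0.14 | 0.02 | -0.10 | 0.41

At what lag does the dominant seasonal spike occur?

4

The largest autocorrelation is r_4 = 0.62, with a weaker echo at lag 8 (0.41); the remaining lags stay at or below 0.04.
The dominant spike at lag 4 indicates a seasonal period of 4.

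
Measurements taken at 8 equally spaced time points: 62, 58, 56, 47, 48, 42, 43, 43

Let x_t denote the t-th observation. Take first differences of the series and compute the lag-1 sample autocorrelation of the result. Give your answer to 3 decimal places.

First differences Δx: -4, -2, -9, 1, -6, 1, 0
Mean of differences = -2.7143
Numerator Σ(Δx_t−Δx̄)(Δx_{t+1}−Δx̄) = -43.0816
Denominator Σ(Δx_t−Δx̄)² = 87.4286
r_1(Δx) = -43.0816 / 87.4286 = -0.493

-0.493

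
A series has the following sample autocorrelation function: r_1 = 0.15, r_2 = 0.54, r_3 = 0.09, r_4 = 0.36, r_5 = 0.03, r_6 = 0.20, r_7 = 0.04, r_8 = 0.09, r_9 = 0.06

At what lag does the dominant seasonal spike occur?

2

The largest autocorrelation is r_2 = 0.54, with weaker echoes at lags 4 (0.36) and 6 (0.20); the remaining lags stay at or below 0.15.
The dominant spike at lag 2 indicates a seasonal period of 2.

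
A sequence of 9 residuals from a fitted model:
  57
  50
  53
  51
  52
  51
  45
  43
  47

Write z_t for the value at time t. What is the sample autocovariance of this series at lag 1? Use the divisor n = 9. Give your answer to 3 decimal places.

6.381

Mean z̄ = (57 + 50 + 53 + 51 + 52 + 51 + 45 + 43 + 47)/9 = 49.8889
Σ_{t=1}^{8}(z_t−z̄)(z_{t+1}−z̄) = 57.4321
γ_1 = 57.4321 / 9 = 6.381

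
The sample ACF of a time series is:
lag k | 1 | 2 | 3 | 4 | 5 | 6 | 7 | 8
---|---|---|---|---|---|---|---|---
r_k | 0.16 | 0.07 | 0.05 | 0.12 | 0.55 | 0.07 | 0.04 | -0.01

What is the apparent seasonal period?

The largest autocorrelation is r_5 = 0.55; the remaining lags stay at or below 0.16.
The dominant spike at lag 5 indicates a seasonal period of 5.

5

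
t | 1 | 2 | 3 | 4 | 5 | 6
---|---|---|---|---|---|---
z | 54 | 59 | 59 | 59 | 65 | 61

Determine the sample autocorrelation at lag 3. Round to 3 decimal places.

-0.012

Mean z̄ = (54 + 59 + 59 + 59 + 65 + 61)/6 = 59.5000
Deviations from mean: -5.5000, -0.5000, -0.5000, -0.5000, 5.5000, 1.5000
Σ(z_t−z̄)(z_{t+3}−z̄) = (2.7500) + (-2.7500) + (-0.7500) = -0.7500
Denominator Σ(z_t−z̄)² = 63.5000
r_3 = -0.7500 / 63.5000 = -0.012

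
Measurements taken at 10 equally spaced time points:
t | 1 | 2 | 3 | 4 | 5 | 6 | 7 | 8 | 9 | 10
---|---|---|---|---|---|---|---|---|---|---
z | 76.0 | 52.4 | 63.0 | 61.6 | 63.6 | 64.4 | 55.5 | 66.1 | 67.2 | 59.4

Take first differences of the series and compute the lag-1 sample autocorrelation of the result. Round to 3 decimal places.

-0.379

First differences Δz: -23.6, 10.6, -1.4, 2.0, 0.8, -8.9, 10.6, 1.1, -7.8
Mean of differences = -1.8444
Numerator Σ(Δz_t−Δz̄)(Δz_{t+1}−Δz̄) = -340.6842
Denominator Σ(Δz_t−Δz̄)² = 898.9222
r_1(Δz) = -340.6842 / 898.9222 = -0.379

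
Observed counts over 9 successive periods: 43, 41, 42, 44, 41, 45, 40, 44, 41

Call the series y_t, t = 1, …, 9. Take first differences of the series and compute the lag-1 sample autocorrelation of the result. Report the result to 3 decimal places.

First differences Δy: -2, 1, 2, -3, 4, -5, 4, -3
Mean of differences = -0.2500
Numerator Σ(Δy_t−Δȳ)(Δy_{t+1}−Δȳ) = -69.3125
Denominator Σ(Δy_t−Δȳ)² = 83.5000
r_1(Δy) = -69.3125 / 83.5000 = -0.830

-0.830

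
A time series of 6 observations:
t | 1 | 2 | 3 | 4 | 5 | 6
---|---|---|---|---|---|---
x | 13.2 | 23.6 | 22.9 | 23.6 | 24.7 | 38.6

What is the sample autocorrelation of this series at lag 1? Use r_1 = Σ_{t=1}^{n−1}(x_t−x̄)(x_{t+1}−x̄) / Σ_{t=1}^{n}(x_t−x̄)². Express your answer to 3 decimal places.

Mean x̄ = (13.2 + 23.6 + 22.9 + 23.6 + 24.7 + 38.6)/6 = 24.4333
Numerator Σ_{t=1}^{5}(x_t−x̄)(x_{t+1}−x̄) = 15.4722
Denominator Σ(x_t−x̄)² = 330.6933
r_1 = 15.4722 / 330.6933 = 0.047

0.047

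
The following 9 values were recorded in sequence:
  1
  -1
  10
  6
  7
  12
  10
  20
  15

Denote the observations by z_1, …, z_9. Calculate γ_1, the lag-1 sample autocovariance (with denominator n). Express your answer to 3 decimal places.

16.344

Mean z̄ = (1 − 1 + 10 + 6 + 7 + 12 + 10 + 20 + 15)/9 = 8.8889
Σ_{t=1}^{8}(z_t−z̄)(z_{t+1}−z̄) = 147.0988
γ_1 = 147.0988 / 9 = 16.344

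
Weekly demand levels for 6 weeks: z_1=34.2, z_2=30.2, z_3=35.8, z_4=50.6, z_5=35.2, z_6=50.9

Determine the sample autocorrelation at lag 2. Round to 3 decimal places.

Mean z̄ = (34.2 + 30.2 + 35.8 + 50.6 + 35.2 + 50.9)/6 = 39.4833
Deviations from mean: -5.2833, -9.2833, -3.6833, 11.1167, -4.2833, 11.4167
Numerator Σ_{t=1}^{4}(z_t−z̄)(z_{t+2}−z̄) = 58.9528
Denominator Σ(z_t−z̄)² = 399.9283
r_2 = 58.9528 / 399.9283 = 0.147

0.147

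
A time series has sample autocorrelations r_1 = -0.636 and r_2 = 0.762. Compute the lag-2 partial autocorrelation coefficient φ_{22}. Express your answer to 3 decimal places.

0.600

φ_{22} = (r_2 − r_1²) / (1 − r_1²)
r_1² = (-0.636)² = 0.404496
Numerator = 0.762 − 0.4045 = 0.3575; denominator = 1 − 0.4045 = 0.5955
φ_{22} = 0.3575 / 0.5955 = 0.600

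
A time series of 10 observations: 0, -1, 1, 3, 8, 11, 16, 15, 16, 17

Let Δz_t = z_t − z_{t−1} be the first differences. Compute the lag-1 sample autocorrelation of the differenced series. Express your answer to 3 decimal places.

0.034

First differences Δz: -1, 2, 2, 5, 3, 5, -1, 1, 1
Mean of differences = 1.8889
Numerator Σ(Δz_t−Δz̄)(Δz_{t+1}−Δz̄) = 1.3210
Denominator Σ(Δz_t−Δz̄)² = 38.8889
r_1(Δz) = 1.3210 / 38.8889 = 0.034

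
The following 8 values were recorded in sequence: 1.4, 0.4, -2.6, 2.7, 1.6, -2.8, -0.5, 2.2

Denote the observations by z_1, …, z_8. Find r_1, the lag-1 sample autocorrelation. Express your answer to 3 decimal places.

-0.229

Mean z̄ = (1.4 + 0.4 − 2.6 + 2.7 + 1.6 − 2.8 − 0.5 + 2.2)/8 = 0.3000
Deviations from mean: 1.1000, 0.1000, -2.9000, 2.4000, 1.3000, -3.1000, -0.8000, 1.9000
Σ(z_t−z̄)(z_{t+1}−z̄) = (0.1100) + (-0.2900) + (-6.9600) + (3.1200) + (-4.0300) + (2.4800) + (-1.5200) = -7.0900
Denominator Σ(z_t−z̄)² = 30.9400
r_1 = -7.0900 / 30.9400 = -0.229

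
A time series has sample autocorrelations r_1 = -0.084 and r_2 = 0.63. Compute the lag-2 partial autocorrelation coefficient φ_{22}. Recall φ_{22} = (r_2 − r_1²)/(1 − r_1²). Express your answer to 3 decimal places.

φ_{22} = (r_2 − r_1²) / (1 − r_1²)
r_1² = (-0.084)² = 0.007056
Numerator = 0.63 − 0.0071 = 0.6229; denominator = 1 − 0.0071 = 0.9929
φ_{22} = 0.6229 / 0.9929 = 0.627

0.627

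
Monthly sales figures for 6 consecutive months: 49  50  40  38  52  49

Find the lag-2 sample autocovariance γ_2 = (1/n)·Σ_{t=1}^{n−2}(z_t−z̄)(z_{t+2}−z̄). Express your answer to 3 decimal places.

-17.593

Mean z̄ = (49 + 50 + 40 + 38 + 52 + 49)/6 = 46.3333
Σ_{t=1}^{4}(z_t−z̄)(z_{t+2}−z̄) = -105.5556
γ_2 = -105.5556 / 6 = -17.593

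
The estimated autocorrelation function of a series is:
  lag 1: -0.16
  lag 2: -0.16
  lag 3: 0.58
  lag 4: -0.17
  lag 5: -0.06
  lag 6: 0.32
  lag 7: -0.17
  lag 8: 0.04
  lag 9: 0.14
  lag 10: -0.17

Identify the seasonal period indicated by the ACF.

3

The largest autocorrelation is r_3 = 0.58, with a weaker echo at lag 6 (0.32); the remaining lags stay at or below 0.14.
The dominant spike at lag 3 indicates a seasonal period of 3.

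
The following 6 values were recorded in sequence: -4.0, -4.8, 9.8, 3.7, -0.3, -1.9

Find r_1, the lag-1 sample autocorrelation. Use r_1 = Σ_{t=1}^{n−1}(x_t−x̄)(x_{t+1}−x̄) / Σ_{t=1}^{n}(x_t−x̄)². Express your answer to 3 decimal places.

Mean x̄ = (-4.0 − 4.8 + 9.8 + 3.7 − 0.3 − 1.9)/6 = 0.4167
Numerator Σ_{t=1}^{5}(x_t−x̄)(x_{t+1}−x̄) = 4.2064
Denominator Σ(x_t−x̄)² = 151.4283
r_1 = 4.2064 / 151.4283 = 0.028

0.028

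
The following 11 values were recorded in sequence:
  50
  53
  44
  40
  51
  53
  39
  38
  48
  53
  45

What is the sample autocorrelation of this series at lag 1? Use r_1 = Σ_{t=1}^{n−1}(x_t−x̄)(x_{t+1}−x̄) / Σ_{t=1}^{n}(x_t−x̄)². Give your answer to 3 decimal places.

Mean x̄ = (50 + 53 + 44 + 40 + 51 + 53 + 39 + 38 + 48 + 53 + 45)/11 = 46.7273
Numerator Σ_{t=1}^{10}(x_t−x̄)(x_{t+1}−x̄) = 24.8347
Denominator Σ(x_t−x̄)² = 340.1818
r_1 = 24.8347 / 340.1818 = 0.073

0.073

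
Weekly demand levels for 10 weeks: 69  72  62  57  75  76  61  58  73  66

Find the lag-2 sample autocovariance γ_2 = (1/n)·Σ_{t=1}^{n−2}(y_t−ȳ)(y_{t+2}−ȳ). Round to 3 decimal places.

-34.732

Mean ȳ = (69 + 72 + 62 + 57 + 75 + 76 + 61 + 58 + 73 + 66)/10 = 66.9000
Σ_{t=1}^{8}(y_t−ȳ)(y_{t+2}−ȳ) = -347.3200
γ_2 = -347.3200 / 10 = -34.732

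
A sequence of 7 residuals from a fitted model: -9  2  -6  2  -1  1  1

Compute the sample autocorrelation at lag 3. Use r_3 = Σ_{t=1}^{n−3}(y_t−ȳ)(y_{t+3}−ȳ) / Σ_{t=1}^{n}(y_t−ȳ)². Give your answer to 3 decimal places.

Mean ȳ = (-9 + 2 − 6 + 2 − 1 + 1 + 1)/7 = -1.4286
Deviations from mean: -7.5714, 3.4286, -4.5714, 3.4286, 0.4286, 2.4286, 2.4286
Σ(y_t−ȳ)(y_{t+3}−ȳ) = (-25.9592) + (1.4694) + (-11.1020) + (8.3265) = -27.2653
Denominator Σ(y_t−ȳ)² = 113.7143
r_3 = -27.2653 / 113.7143 = -0.240

-0.240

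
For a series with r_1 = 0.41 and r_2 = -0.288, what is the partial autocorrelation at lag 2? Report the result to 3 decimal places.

-0.548

φ_{22} = (r_2 − r_1²) / (1 − r_1²)
r_1² = (0.41)² = 0.1681
Numerator = -0.288 − 0.1681 = -0.4561; denominator = 1 − 0.1681 = 0.8319
φ_{22} = -0.4561 / 0.8319 = -0.548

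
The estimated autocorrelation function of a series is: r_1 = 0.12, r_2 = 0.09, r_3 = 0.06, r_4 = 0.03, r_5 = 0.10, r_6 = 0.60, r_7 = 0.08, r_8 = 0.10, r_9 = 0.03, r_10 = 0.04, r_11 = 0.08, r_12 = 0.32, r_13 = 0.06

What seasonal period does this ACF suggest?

6

The largest autocorrelation is r_6 = 0.60, with a weaker echo at lag 12 (0.32); the remaining lags stay at or below 0.12.
The dominant spike at lag 6 indicates a seasonal period of 6.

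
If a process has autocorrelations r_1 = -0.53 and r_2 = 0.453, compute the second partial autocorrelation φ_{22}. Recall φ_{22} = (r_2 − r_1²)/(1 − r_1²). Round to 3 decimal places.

φ_{22} = (r_2 − r_1²) / (1 − r_1²)
r_1² = (-0.53)² = 0.2809
Numerator = 0.453 − 0.2809 = 0.1721; denominator = 1 − 0.2809 = 0.7191
φ_{22} = 0.1721 / 0.7191 = 0.239

0.239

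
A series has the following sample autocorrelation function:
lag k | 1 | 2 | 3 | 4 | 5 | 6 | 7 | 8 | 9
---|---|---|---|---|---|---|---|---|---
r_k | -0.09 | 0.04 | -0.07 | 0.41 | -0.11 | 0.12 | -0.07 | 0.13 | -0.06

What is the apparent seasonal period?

The largest autocorrelation is r_4 = 0.41; the remaining lags stay at or below 0.13.
The dominant spike at lag 4 indicates a seasonal period of 4.

4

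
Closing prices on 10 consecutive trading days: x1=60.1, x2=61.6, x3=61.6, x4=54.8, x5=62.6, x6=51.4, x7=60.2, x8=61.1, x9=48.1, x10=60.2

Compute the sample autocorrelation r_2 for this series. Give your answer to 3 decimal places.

0.035

Mean x̄ = (60.1 + 61.6 + 61.6 + 54.8 + 62.6 + 51.4 + 60.2 + 61.1 + 48.1 + 60.2)/10 = 58.1700
Numerator Σ_{t=1}^{8}(x_t−x̄)(x_{t+2}−x̄) = 7.7332
Denominator Σ(x_t−x̄)² = 222.3010
r_2 = 7.7332 / 222.3010 = 0.035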